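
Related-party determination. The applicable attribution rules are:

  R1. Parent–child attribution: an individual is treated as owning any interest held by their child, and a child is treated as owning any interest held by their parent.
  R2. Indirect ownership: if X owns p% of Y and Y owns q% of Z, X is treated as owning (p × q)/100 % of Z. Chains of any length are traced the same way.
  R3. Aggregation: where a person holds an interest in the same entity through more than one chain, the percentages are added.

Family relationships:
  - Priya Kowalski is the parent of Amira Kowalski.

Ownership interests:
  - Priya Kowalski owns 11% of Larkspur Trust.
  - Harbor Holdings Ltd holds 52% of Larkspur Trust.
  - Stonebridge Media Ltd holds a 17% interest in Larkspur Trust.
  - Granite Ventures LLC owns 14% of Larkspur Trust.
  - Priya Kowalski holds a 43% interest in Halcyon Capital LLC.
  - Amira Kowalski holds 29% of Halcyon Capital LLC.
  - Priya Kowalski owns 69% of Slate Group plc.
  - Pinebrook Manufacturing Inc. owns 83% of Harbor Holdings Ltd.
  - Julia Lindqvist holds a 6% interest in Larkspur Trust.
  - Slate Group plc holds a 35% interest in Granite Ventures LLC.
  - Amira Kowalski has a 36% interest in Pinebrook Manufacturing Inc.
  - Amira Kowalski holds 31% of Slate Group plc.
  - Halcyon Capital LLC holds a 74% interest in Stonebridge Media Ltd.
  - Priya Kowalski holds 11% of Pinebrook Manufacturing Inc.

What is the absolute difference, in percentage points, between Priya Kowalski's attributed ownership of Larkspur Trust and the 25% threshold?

By parent–child attribution (R1), Priya Kowalski is treated as also owning Amira Kowalski's interest in Pinebrook Manufacturing Inc, giving 11% + 36% = 47%.
By parent–child attribution (R1), Priya Kowalski is treated as also owning Amira Kowalski's interest in Slate Group plc, giving 69% + 31% = 100%.
By parent–child attribution (R1), Priya Kowalski is treated as also owning Amira Kowalski's interest in Halcyon Capital LLC, giving 43% + 29% = 72%.
Chain via Pinebrook Manufacturing Inc. → Harbor Holdings Ltd (R2): 47% × 83% × 52% = 20.2852% of Larkspur Trust.
Chain via Slate Group plc → Granite Ventures LLC (R2): 100% × 35% × 14% = 4.9% of Larkspur Trust.
Chain via Halcyon Capital LLC → Stonebridge Media Ltd (R2): 72% × 74% × 17% = 9.0576% of Larkspur Trust.
Direct interest in Larkspur Trust: 11%.
Aggregating (R3): 20.2852% + 4.9% + 9.0576% + 11% = 45.2428%.
45.2428% exceeds the 25% threshold by 20.2428 percentage points.

20.2428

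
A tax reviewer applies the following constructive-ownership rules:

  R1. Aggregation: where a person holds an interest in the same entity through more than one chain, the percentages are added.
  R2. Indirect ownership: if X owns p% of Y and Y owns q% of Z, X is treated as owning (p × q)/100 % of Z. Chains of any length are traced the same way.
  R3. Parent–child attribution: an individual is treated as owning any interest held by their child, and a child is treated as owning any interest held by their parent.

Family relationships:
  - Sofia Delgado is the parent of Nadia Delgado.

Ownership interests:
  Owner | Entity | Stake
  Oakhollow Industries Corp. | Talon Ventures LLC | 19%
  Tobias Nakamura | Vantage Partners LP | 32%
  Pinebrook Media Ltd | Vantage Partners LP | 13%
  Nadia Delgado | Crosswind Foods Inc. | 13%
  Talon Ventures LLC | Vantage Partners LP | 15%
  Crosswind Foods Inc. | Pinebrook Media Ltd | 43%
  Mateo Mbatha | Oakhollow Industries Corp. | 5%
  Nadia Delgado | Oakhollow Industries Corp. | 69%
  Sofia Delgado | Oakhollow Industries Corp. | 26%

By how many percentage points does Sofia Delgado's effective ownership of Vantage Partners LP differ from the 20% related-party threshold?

16.5658

By parent–child attribution (R3), Sofia Delgado is treated as also owning Nadia Delgado's interest in Oakhollow Industries Corp, giving 26% + 69% = 95%.
By parent–child attribution (R3), Sofia Delgado is treated as owning Nadia Delgado's 13% interest in Crosswind Foods Inc.
Chain via Oakhollow Industries Corp. → Talon Ventures LLC (R2): 95% × 19% × 15% = 2.7075% of Vantage Partners LP.
Chain via Crosswind Foods Inc. → Pinebrook Media Ltd (R2): 13% × 43% × 13% = 0.7267% of Vantage Partners LP.
Aggregating (R1): 2.7075% + 0.7267% = 3.4342%.
3.4342% falls short of the 20% threshold by 16.5658 percentage points.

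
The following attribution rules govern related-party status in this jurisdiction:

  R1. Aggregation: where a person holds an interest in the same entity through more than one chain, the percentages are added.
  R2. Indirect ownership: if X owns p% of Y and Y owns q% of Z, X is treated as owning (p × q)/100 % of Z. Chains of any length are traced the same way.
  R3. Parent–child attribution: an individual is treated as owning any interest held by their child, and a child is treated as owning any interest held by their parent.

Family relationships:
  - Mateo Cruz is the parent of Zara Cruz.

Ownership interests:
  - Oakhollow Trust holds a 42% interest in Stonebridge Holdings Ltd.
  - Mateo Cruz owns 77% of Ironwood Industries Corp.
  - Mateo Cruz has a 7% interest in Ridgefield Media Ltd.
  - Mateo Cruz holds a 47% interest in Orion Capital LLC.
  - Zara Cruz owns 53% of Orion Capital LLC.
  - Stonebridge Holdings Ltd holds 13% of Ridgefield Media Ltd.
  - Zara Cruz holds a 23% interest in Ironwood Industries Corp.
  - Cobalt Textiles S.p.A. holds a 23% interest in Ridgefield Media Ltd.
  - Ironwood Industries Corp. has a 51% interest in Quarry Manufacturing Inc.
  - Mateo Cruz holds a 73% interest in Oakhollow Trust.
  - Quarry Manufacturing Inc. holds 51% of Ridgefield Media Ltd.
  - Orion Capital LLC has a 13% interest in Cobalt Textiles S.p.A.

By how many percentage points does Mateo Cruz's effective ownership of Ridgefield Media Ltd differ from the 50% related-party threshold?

By parent–child attribution (R3), Mateo Cruz is treated as also owning Zara Cruz's interest in Orion Capital LLC, giving 47% + 53% = 100%.
By parent–child attribution (R3), Mateo Cruz is treated as also owning Zara Cruz's interest in Ironwood Industries Corp, giving 77% + 23% = 100%.
Chain via Orion Capital LLC → Cobalt Textiles S.p.A. (R2): 100% × 13% × 23% = 2.99% of Ridgefield Media Ltd.
Chain via Ironwood Industries Corp. → Quarry Manufacturing Inc. (R2): 100% × 51% × 51% = 26.01% of Ridgefield Media Ltd.
Chain via Oakhollow Trust → Stonebridge Holdings Ltd (R2): 73% × 42% × 13% = 3.9858% of Ridgefield Media Ltd.
Direct interest in Ridgefield Media Ltd: 7%.
Aggregating (R1): 2.99% + 26.01% + 3.9858% + 7% = 39.9858%.
39.9858% falls short of the 50% threshold by 10.0142 percentage points.

10.0142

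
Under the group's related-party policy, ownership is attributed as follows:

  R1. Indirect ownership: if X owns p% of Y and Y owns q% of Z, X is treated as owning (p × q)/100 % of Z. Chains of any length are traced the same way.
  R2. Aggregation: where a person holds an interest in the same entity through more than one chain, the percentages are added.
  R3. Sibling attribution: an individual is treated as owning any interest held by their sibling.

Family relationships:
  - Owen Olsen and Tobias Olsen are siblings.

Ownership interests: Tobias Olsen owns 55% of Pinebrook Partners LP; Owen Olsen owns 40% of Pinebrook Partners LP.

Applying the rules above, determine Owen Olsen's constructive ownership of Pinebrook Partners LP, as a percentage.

95%

By sibling attribution (R3), Owen Olsen is treated as also owning Tobias Olsen's interest in Pinebrook Partners LP, giving 40% + 55% = 95%.
Direct interest in Pinebrook Partners LP: 95%.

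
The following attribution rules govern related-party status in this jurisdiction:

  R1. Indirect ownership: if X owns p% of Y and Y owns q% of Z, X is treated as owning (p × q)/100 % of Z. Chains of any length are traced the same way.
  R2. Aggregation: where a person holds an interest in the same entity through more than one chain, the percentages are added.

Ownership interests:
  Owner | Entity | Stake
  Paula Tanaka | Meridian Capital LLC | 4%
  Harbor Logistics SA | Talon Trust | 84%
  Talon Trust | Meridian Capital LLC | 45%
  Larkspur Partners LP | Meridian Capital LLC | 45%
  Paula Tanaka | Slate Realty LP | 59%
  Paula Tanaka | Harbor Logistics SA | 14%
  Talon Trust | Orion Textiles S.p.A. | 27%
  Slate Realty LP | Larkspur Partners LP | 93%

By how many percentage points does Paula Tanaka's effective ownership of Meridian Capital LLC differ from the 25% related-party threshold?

8.9835

Chain via Harbor Logistics SA → Talon Trust (R1): 14% × 84% × 45% = 5.292% of Meridian Capital LLC.
Chain via Slate Realty LP → Larkspur Partners LP (R1): 59% × 93% × 45% = 24.6915% of Meridian Capital LLC.
Direct interest in Meridian Capital LLC: 4%.
Aggregating (R2): 5.292% + 24.6915% + 4% = 33.9835%.
33.9835% exceeds the 25% threshold by 8.9835 percentage points.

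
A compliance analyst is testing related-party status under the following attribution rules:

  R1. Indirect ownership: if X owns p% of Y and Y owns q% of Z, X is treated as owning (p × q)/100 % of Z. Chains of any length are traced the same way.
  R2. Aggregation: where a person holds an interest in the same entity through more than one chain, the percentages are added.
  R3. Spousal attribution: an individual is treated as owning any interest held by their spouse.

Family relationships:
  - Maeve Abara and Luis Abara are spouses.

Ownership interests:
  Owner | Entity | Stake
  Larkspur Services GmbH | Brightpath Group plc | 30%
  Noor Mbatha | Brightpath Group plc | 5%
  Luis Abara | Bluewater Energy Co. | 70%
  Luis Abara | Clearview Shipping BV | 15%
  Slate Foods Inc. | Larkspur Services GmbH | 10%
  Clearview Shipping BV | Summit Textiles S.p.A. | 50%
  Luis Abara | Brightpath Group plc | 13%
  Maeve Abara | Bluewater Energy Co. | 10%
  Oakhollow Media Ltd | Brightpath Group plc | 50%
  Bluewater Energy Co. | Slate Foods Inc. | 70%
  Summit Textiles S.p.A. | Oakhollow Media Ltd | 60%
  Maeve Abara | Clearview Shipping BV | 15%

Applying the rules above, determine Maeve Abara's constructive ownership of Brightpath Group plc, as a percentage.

19.18%

By spousal attribution (R3), Maeve Abara is treated as also owning Luis Abara's interest in Clearview Shipping BV, giving 15% + 15% = 30%.
By spousal attribution (R3), Maeve Abara is treated as also owning Luis Abara's interest in Bluewater Energy Co, giving 10% + 70% = 80%.
By spousal attribution (R3), Maeve Abara is treated as owning Luis Abara's 13% interest in Brightpath Group plc.
Chain via Clearview Shipping BV → Summit Textiles S.p.A. → Oakhollow Media Ltd (R1): 30% × 50% × 60% × 50% = 4.5% of Brightpath Group plc.
Chain via Bluewater Energy Co. → Slate Foods Inc. → Larkspur Services GmbH (R1): 80% × 70% × 10% × 30% = 1.68% of Brightpath Group plc.
Direct interest in Brightpath Group plc: 13%.
Aggregating (R2): 4.5% + 1.68% + 13% = 19.18%.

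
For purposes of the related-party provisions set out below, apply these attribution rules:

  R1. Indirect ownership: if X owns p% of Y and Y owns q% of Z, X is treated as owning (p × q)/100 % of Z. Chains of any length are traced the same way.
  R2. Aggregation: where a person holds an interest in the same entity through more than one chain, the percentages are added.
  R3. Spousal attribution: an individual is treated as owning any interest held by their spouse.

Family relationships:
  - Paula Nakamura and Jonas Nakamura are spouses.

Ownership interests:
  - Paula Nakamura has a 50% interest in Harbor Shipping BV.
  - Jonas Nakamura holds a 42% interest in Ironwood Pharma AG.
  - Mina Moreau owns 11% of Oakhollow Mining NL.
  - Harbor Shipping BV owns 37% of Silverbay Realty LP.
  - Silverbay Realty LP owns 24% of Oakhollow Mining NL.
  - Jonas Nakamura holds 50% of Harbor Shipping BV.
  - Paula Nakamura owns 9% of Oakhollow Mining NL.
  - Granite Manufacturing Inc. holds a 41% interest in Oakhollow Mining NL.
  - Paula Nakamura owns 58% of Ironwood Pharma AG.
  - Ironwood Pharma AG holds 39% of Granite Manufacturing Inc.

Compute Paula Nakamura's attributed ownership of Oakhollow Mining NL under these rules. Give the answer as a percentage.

33.87%

By spousal attribution (R3), Paula Nakamura is treated as also owning Jonas Nakamura's interest in Ironwood Pharma AG, giving 58% + 42% = 100%.
By spousal attribution (R3), Paula Nakamura is treated as also owning Jonas Nakamura's interest in Harbor Shipping BV, giving 50% + 50% = 100%.
Chain via Ironwood Pharma AG → Granite Manufacturing Inc. (R1): 100% × 39% × 41% = 15.99% of Oakhollow Mining NL.
Chain via Harbor Shipping BV → Silverbay Realty LP (R1): 100% × 37% × 24% = 8.88% of Oakhollow Mining NL.
Direct interest in Oakhollow Mining NL: 9%.
Aggregating (R2): 15.99% + 8.88% + 9% = 33.87%.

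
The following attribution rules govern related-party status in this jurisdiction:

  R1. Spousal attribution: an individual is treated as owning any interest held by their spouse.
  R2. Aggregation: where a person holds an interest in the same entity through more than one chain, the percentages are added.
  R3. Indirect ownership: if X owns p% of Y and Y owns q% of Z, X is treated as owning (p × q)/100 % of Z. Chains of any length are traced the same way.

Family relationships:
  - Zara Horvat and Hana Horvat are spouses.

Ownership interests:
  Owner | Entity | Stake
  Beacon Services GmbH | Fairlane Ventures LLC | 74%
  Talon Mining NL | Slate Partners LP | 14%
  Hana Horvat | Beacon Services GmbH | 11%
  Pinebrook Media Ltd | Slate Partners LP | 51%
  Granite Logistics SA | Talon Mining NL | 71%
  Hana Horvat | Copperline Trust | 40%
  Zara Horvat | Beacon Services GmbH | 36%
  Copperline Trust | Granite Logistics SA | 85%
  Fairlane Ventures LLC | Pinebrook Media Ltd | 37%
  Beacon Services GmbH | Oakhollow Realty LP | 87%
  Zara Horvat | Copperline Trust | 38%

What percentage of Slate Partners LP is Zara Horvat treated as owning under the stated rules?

13.153206%

By spousal attribution (R1), Zara Horvat is treated as also owning Hana Horvat's interest in Beacon Services GmbH, giving 36% + 11% = 47%.
By spousal attribution (R1), Zara Horvat is treated as also owning Hana Horvat's interest in Copperline Trust, giving 38% + 40% = 78%.
Chain via Beacon Services GmbH → Fairlane Ventures LLC → Pinebrook Media Ltd (R3): 47% × 74% × 37% × 51% = 6.562986% of Slate Partners LP.
Chain via Copperline Trust → Granite Logistics SA → Talon Mining NL (R3): 78% × 85% × 71% × 14% = 6.59022% of Slate Partners LP.
Aggregating (R2): 6.562986% + 6.59022% = 13.153206%.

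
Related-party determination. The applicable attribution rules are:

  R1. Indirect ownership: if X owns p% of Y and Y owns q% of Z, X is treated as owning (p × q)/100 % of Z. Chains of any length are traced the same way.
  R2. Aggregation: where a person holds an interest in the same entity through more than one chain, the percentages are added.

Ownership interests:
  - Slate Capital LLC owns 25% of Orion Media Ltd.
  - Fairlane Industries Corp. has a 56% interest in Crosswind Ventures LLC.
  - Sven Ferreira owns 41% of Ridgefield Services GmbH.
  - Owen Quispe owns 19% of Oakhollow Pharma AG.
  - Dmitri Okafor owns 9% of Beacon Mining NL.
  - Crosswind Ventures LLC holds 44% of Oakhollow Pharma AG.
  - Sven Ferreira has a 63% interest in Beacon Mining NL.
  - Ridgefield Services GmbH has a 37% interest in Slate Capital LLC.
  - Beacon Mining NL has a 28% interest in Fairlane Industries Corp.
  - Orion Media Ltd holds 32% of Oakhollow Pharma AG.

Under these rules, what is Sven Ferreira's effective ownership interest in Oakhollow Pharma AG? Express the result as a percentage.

Chain via Ridgefield Services GmbH → Slate Capital LLC → Orion Media Ltd (R1): 41% × 37% × 25% × 32% = 1.2136% of Oakhollow Pharma AG.
Chain via Beacon Mining NL → Fairlane Industries Corp. → Crosswind Ventures LLC (R1): 63% × 28% × 56% × 44% = 4.346496% of Oakhollow Pharma AG.
Aggregating (R2): 1.2136% + 4.346496% = 5.560096%.

5.560096%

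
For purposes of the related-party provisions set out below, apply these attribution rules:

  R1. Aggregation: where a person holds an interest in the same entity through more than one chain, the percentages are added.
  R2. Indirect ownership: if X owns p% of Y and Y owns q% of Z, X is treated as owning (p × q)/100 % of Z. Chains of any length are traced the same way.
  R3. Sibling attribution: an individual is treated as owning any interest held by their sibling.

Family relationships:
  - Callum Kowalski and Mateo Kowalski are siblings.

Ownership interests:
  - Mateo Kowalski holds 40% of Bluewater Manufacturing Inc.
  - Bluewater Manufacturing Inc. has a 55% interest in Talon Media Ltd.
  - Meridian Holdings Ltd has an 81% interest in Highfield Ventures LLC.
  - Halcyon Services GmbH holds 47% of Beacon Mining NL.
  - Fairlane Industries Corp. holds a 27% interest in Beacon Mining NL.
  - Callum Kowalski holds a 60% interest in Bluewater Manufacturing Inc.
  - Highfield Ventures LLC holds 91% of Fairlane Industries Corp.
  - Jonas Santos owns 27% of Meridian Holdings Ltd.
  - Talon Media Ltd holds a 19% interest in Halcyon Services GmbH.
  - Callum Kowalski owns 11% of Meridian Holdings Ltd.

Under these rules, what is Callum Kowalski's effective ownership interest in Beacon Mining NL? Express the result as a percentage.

7.100687%

By sibling attribution (R3), Callum Kowalski is treated as also owning Mateo Kowalski's interest in Bluewater Manufacturing Inc, giving 60% + 40% = 100%.
Chain via Meridian Holdings Ltd → Highfield Ventures LLC → Fairlane Industries Corp. (R2): 11% × 81% × 91% × 27% = 2.189187% of Beacon Mining NL.
Chain via Bluewater Manufacturing Inc. → Talon Media Ltd → Halcyon Services GmbH (R2): 100% × 55% × 19% × 47% = 4.9115% of Beacon Mining NL.
Aggregating (R1): 2.189187% + 4.9115% = 7.100687%.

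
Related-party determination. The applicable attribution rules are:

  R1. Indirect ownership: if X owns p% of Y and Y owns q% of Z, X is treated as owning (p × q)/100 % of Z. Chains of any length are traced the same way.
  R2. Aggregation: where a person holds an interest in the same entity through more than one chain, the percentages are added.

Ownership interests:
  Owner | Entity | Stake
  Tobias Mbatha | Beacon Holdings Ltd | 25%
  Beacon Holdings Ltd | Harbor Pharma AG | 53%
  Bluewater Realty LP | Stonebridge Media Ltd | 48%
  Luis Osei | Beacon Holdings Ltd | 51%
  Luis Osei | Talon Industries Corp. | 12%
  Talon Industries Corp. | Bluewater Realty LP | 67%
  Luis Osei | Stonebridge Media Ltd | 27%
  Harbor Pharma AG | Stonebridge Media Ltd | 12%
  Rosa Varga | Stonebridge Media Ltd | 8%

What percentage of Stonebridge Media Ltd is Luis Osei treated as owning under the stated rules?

Chain via Talon Industries Corp. → Bluewater Realty LP (R1): 12% × 67% × 48% = 3.8592% of Stonebridge Media Ltd.
Chain via Beacon Holdings Ltd → Harbor Pharma AG (R1): 51% × 53% × 12% = 3.2436% of Stonebridge Media Ltd.
Direct interest in Stonebridge Media Ltd: 27%.
Aggregating (R2): 3.8592% + 3.2436% + 27% = 34.1028%.

34.1028%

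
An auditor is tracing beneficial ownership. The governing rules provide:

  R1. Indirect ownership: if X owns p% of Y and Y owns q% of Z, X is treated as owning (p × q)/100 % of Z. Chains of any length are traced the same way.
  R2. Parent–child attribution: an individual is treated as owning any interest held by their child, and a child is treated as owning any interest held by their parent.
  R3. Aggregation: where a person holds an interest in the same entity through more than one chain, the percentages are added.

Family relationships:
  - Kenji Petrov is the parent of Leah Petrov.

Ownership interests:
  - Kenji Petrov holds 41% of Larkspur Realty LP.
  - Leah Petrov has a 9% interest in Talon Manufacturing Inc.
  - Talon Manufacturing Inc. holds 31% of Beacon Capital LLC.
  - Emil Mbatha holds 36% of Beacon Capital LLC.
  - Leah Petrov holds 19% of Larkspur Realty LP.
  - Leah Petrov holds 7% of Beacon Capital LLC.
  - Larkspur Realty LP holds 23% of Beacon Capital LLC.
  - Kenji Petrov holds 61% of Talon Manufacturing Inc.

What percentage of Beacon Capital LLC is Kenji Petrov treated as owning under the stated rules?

42.5%

By parent–child attribution (R2), Kenji Petrov is treated as also owning Leah Petrov's interest in Larkspur Realty LP, giving 41% + 19% = 60%.
By parent–child attribution (R2), Kenji Petrov is treated as also owning Leah Petrov's interest in Talon Manufacturing Inc, giving 61% + 9% = 70%.
By parent–child attribution (R2), Kenji Petrov is treated as owning Leah Petrov's 7% interest in Beacon Capital LLC.
Chain via Larkspur Realty LP (R1): 60% × 23% = 13.8% of Beacon Capital LLC.
Chain via Talon Manufacturing Inc. (R1): 70% × 31% = 21.7% of Beacon Capital LLC.
Direct interest in Beacon Capital LLC: 7%.
Aggregating (R3): 13.8% + 21.7% + 7% = 42.5%.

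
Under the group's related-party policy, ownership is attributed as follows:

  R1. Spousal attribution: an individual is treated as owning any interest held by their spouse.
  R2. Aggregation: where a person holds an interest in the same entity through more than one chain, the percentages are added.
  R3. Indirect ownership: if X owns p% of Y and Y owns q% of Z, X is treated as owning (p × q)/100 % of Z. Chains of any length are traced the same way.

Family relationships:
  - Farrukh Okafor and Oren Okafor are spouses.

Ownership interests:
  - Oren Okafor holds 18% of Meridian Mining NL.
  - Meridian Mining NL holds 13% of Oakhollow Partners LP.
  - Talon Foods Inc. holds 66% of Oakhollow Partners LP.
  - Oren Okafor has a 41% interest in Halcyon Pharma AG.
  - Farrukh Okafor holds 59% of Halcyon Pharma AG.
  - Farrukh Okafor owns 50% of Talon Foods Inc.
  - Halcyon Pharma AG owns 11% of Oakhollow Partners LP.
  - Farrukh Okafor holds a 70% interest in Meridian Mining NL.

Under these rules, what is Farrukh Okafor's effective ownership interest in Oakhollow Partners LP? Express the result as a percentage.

By spousal attribution (R1), Farrukh Okafor is treated as also owning Oren Okafor's interest in Halcyon Pharma AG, giving 59% + 41% = 100%.
By spousal attribution (R1), Farrukh Okafor is treated as also owning Oren Okafor's interest in Meridian Mining NL, giving 70% + 18% = 88%.
Chain via Halcyon Pharma AG (R3): 100% × 11% = 11% of Oakhollow Partners LP.
Chain via Meridian Mining NL (R3): 88% × 13% = 11.44% of Oakhollow Partners LP.
Chain via Talon Foods Inc. (R3): 50% × 66% = 33% of Oakhollow Partners LP.
Aggregating (R2): 11% + 11.44% + 33% = 55.44%.

55.44%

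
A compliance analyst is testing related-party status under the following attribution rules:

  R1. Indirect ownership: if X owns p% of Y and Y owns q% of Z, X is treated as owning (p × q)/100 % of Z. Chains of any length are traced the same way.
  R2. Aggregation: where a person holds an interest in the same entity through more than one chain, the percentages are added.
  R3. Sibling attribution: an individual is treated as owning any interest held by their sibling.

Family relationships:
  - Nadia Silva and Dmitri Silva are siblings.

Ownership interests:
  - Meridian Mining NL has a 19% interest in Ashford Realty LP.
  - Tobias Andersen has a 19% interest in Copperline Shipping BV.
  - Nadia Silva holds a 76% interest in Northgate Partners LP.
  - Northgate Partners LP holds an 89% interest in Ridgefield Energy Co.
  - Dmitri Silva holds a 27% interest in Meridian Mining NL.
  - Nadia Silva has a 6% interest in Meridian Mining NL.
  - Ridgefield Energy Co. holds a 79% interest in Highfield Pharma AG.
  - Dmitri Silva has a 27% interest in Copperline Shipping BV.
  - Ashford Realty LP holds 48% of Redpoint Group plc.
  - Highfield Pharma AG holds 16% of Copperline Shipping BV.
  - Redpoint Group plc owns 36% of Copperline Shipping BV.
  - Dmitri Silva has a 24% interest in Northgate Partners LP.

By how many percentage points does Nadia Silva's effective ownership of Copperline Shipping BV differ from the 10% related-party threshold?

29.333056

By sibling attribution (R3), Nadia Silva is treated as also owning Dmitri Silva's interest in Meridian Mining NL, giving 6% + 27% = 33%.
By sibling attribution (R3), Nadia Silva is treated as also owning Dmitri Silva's interest in Northgate Partners LP, giving 76% + 24% = 100%.
By sibling attribution (R3), Nadia Silva is treated as owning Dmitri Silva's 27% interest in Copperline Shipping BV.
Chain via Meridian Mining NL → Ashford Realty LP → Redpoint Group plc (R1): 33% × 19% × 48% × 36% = 1.083456% of Copperline Shipping BV.
Chain via Northgate Partners LP → Ridgefield Energy Co. → Highfield Pharma AG (R1): 100% × 89% × 79% × 16% = 11.2496% of Copperline Shipping BV.
Direct interest in Copperline Shipping BV: 27%.
Aggregating (R2): 1.083456% + 11.2496% + 27% = 39.333056%.
39.333056% exceeds the 10% threshold by 29.333056 percentage points.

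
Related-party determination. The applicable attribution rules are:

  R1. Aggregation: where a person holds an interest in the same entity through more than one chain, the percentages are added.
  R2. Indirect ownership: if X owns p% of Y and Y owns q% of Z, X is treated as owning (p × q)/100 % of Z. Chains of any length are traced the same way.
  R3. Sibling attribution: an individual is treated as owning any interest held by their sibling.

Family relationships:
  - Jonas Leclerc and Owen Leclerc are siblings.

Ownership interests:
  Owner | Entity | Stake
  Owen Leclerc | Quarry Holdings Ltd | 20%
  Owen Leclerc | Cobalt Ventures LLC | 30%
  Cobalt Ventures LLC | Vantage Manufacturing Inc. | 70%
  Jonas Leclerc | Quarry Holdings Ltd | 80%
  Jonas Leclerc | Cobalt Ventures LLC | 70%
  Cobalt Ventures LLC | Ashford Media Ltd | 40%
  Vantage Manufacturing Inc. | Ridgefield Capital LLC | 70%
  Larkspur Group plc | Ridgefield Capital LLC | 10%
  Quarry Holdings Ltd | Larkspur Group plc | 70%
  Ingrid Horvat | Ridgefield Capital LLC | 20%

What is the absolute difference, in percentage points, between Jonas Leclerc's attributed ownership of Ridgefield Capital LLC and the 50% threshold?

6

By sibling attribution (R3), Jonas Leclerc is treated as also owning Owen Leclerc's interest in Quarry Holdings Ltd, giving 80% + 20% = 100%.
By sibling attribution (R3), Jonas Leclerc is treated as also owning Owen Leclerc's interest in Cobalt Ventures LLC, giving 70% + 30% = 100%.
Chain via Quarry Holdings Ltd → Larkspur Group plc (R2): 100% × 70% × 10% = 7% of Ridgefield Capital LLC.
Chain via Cobalt Ventures LLC → Vantage Manufacturing Inc. (R2): 100% × 70% × 70% = 49% of Ridgefield Capital LLC.
Aggregating (R1): 7% + 49% = 56%.
56% exceeds the 50% threshold by 6 percentage points.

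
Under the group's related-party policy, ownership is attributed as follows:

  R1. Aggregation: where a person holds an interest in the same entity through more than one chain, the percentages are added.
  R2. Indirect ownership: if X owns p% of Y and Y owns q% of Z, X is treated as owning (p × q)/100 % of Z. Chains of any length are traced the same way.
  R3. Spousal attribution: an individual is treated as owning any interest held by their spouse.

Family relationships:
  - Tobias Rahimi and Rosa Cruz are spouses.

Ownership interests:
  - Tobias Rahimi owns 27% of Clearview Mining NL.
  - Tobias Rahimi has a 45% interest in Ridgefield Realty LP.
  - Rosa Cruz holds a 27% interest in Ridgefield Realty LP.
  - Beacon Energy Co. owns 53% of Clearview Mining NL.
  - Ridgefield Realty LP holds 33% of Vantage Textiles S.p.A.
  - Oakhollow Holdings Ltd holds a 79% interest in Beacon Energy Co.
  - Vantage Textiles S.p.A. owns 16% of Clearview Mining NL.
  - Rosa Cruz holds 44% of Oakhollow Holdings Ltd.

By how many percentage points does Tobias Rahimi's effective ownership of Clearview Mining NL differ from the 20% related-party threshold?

29.2244

By spousal attribution (R3), Tobias Rahimi is treated as also owning Rosa Cruz's interest in Ridgefield Realty LP, giving 45% + 27% = 72%.
By spousal attribution (R3), Tobias Rahimi is treated as owning Rosa Cruz's 44% interest in Oakhollow Holdings Ltd.
Chain via Ridgefield Realty LP → Vantage Textiles S.p.A. (R2): 72% × 33% × 16% = 3.8016% of Clearview Mining NL.
Direct interest in Clearview Mining NL: 27%.
Chain via Oakhollow Holdings Ltd → Beacon Energy Co. (R2): 44% × 79% × 53% = 18.4228% of Clearview Mining NL.
Aggregating (R1): 3.8016% + 27% + 18.4228% = 49.2244%.
49.2244% exceeds the 20% threshold by 29.2244 percentage points.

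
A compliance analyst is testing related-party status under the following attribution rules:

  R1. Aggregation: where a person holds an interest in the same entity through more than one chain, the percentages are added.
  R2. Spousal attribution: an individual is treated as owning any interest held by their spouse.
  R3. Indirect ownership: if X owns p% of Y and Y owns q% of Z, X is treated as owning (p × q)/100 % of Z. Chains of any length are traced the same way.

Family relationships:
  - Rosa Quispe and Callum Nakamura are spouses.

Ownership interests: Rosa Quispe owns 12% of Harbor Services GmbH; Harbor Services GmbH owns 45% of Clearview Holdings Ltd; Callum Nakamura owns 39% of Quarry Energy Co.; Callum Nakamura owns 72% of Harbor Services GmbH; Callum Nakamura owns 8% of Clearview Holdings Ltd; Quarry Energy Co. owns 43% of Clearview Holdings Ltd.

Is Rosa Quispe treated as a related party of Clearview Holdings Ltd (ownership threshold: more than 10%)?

Yes

By spousal attribution (R2), Rosa Quispe is treated as also owning Callum Nakamura's interest in Harbor Services GmbH, giving 12% + 72% = 84%.
By spousal attribution (R2), Rosa Quispe is treated as owning Callum Nakamura's 39% interest in Quarry Energy Co.
By spousal attribution (R2), Rosa Quispe is treated as owning Callum Nakamura's 8% interest in Clearview Holdings Ltd.
Chain via Harbor Services GmbH (R3): 84% × 45% = 37.8% of Clearview Holdings Ltd.
Chain via Quarry Energy Co. (R3): 39% × 43% = 16.77% of Clearview Holdings Ltd.
Direct interest in Clearview Holdings Ltd: 8%.
Aggregating (R1): 37.8% + 16.77% + 8% = 62.57%.
62.57% exceeds the 10% threshold, so Rosa is a related party to Clearview Holdings Ltd.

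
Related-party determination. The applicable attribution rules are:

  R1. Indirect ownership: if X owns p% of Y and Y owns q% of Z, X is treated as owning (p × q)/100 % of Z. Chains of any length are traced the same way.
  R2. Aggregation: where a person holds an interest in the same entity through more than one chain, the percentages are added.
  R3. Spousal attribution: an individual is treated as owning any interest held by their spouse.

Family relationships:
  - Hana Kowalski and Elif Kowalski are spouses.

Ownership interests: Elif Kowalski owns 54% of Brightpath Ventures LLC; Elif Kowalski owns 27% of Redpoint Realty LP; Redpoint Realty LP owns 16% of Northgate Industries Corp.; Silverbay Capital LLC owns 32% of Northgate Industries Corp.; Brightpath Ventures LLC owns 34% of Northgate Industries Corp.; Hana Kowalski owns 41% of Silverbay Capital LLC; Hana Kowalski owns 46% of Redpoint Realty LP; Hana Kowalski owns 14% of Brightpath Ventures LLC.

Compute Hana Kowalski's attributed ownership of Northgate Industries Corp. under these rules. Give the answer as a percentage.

47.92%

By spousal attribution (R3), Hana Kowalski is treated as also owning Elif Kowalski's interest in Brightpath Ventures LLC, giving 14% + 54% = 68%.
By spousal attribution (R3), Hana Kowalski is treated as also owning Elif Kowalski's interest in Redpoint Realty LP, giving 46% + 27% = 73%.
Chain via Silverbay Capital LLC (R1): 41% × 32% = 13.12% of Northgate Industries Corp.
Chain via Brightpath Ventures LLC (R1): 68% × 34% = 23.12% of Northgate Industries Corp.
Chain via Redpoint Realty LP (R1): 73% × 16% = 11.68% of Northgate Industries Corp.
Aggregating (R2): 13.12% + 23.12% + 11.68% = 47.92%.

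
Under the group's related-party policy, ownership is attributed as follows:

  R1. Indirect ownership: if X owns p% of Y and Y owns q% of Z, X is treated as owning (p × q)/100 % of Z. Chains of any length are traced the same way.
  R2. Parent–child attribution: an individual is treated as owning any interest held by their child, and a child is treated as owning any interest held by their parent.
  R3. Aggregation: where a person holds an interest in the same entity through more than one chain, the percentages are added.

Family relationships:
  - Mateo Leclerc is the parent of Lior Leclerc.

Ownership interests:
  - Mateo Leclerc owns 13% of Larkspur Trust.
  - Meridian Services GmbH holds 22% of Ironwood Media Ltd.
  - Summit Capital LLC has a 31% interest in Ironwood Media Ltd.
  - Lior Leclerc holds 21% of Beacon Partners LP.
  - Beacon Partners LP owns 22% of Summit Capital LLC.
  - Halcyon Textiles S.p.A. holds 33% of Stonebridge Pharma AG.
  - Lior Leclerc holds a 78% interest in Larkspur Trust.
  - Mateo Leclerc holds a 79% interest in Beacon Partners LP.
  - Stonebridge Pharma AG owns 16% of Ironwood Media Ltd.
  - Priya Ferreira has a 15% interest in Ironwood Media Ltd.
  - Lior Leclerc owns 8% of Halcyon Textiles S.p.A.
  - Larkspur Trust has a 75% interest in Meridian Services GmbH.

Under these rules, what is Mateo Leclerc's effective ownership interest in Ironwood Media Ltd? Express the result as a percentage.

22.2574%

By parent–child attribution (R2), Mateo Leclerc is treated as also owning Lior Leclerc's interest in Beacon Partners LP, giving 79% + 21% = 100%.
By parent–child attribution (R2), Mateo Leclerc is treated as also owning Lior Leclerc's interest in Larkspur Trust, giving 13% + 78% = 91%.
By parent–child attribution (R2), Mateo Leclerc is treated as owning Lior Leclerc's 8% interest in Halcyon Textiles S.p.A.
Chain via Beacon Partners LP → Summit Capital LLC (R1): 100% × 22% × 31% = 6.82% of Ironwood Media Ltd.
Chain via Larkspur Trust → Meridian Services GmbH (R1): 91% × 75% × 22% = 15.015% of Ironwood Media Ltd.
Chain via Halcyon Textiles S.p.A. → Stonebridge Pharma AG (R1): 8% × 33% × 16% = 0.4224% of Ironwood Media Ltd.
Aggregating (R3): 6.82% + 15.015% + 0.4224% = 22.2574%.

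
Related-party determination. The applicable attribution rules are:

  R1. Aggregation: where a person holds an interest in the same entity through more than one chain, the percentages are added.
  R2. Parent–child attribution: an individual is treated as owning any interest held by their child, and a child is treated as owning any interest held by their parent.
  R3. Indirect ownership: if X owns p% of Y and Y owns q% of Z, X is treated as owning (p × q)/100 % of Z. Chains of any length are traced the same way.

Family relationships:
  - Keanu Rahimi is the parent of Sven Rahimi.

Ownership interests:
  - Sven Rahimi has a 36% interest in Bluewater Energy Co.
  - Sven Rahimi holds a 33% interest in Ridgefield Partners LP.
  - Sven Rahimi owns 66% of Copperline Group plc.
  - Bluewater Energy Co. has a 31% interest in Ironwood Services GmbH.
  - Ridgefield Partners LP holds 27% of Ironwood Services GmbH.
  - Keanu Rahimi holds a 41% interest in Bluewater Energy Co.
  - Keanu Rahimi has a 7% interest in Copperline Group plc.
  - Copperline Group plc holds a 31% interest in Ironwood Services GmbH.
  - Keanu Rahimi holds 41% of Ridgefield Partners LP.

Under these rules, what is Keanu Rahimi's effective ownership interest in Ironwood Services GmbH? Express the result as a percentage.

By parent–child attribution (R2), Keanu Rahimi is treated as also owning Sven Rahimi's interest in Bluewater Energy Co, giving 41% + 36% = 77%.
By parent–child attribution (R2), Keanu Rahimi is treated as also owning Sven Rahimi's interest in Copperline Group plc, giving 7% + 66% = 73%.
By parent–child attribution (R2), Keanu Rahimi is treated as also owning Sven Rahimi's interest in Ridgefield Partners LP, giving 41% + 33% = 74%.
Chain via Bluewater Energy Co. (R3): 77% × 31% = 23.87% of Ironwood Services GmbH.
Chain via Copperline Group plc (R3): 73% × 31% = 22.63% of Ironwood Services GmbH.
Chain via Ridgefield Partners LP (R3): 74% × 27% = 19.98% of Ironwood Services GmbH.
Aggregating (R1): 23.87% + 22.63% + 19.98% = 66.48%.

66.48%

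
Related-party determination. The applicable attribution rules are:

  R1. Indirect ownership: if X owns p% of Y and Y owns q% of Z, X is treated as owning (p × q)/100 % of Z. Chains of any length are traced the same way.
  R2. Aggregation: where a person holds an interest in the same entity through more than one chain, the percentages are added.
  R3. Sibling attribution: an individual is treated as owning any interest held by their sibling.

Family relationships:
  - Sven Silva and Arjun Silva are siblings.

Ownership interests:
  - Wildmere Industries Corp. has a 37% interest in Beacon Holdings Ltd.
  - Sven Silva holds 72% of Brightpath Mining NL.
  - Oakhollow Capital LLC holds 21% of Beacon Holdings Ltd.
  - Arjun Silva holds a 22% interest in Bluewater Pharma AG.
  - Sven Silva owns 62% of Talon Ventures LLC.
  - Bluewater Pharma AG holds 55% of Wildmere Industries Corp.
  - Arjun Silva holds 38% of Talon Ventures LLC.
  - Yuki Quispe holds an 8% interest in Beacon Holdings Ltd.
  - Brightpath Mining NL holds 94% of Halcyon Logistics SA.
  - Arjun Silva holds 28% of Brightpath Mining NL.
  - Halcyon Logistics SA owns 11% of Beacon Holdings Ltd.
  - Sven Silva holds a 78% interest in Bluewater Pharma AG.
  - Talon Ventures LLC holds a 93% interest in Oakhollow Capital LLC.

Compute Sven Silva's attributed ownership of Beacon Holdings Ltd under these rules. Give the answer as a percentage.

50.22%

By sibling attribution (R3), Sven Silva is treated as also owning Arjun Silva's interest in Brightpath Mining NL, giving 72% + 28% = 100%.
By sibling attribution (R3), Sven Silva is treated as also owning Arjun Silva's interest in Bluewater Pharma AG, giving 78% + 22% = 100%.
By sibling attribution (R3), Sven Silva is treated as also owning Arjun Silva's interest in Talon Ventures LLC, giving 62% + 38% = 100%.
Chain via Brightpath Mining NL → Halcyon Logistics SA (R1): 100% × 94% × 11% = 10.34% of Beacon Holdings Ltd.
Chain via Bluewater Pharma AG → Wildmere Industries Corp. (R1): 100% × 55% × 37% = 20.35% of Beacon Holdings Ltd.
Chain via Talon Ventures LLC → Oakhollow Capital LLC (R1): 100% × 93% × 21% = 19.53% of Beacon Holdings Ltd.
Aggregating (R2): 10.34% + 20.35% + 19.53% = 50.22%.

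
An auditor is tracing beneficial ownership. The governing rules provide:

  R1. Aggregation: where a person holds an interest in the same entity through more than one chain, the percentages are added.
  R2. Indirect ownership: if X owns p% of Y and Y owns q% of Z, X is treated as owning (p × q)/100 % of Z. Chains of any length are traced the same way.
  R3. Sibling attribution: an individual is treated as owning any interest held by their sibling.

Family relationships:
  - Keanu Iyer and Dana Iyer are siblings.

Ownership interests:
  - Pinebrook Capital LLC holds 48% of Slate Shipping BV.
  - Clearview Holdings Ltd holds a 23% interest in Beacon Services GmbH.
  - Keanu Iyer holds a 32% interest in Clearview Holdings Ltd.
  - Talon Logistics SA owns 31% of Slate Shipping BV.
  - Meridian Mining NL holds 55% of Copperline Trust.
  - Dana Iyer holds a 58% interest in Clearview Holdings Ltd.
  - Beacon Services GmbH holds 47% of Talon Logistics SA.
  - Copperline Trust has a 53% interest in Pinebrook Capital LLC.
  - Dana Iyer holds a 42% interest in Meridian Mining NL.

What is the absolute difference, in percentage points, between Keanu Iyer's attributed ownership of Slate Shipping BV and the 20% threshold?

By sibling attribution (R3), Keanu Iyer is treated as also owning Dana Iyer's interest in Clearview Holdings Ltd, giving 32% + 58% = 90%.
By sibling attribution (R3), Keanu Iyer is treated as owning Dana Iyer's 42% interest in Meridian Mining NL.
Chain via Clearview Holdings Ltd → Beacon Services GmbH → Talon Logistics SA (R2): 90% × 23% × 47% × 31% = 3.01599% of Slate Shipping BV.
Chain via Meridian Mining NL → Copperline Trust → Pinebrook Capital LLC (R2): 42% × 55% × 53% × 48% = 5.87664% of Slate Shipping BV.
Aggregating (R1): 3.01599% + 5.87664% = 8.89263%.
8.89263% falls short of the 20% threshold by 11.10737 percentage points.

11.10737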